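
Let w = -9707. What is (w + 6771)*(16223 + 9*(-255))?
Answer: -40892608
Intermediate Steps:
(w + 6771)*(16223 + 9*(-255)) = (-9707 + 6771)*(16223 + 9*(-255)) = -2936*(16223 - 2295) = -2936*13928 = -40892608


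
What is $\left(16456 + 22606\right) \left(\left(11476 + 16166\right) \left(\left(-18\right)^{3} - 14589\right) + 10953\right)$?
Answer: $-22049183743398$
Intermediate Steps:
$\left(16456 + 22606\right) \left(\left(11476 + 16166\right) \left(\left(-18\right)^{3} - 14589\right) + 10953\right) = 39062 \left(27642 \left(-5832 - 14589\right) + 10953\right) = 39062 \left(27642 \left(-20421\right) + 10953\right) = 39062 \left(-564477282 + 10953\right) = 39062 \left(-564466329\right) = -22049183743398$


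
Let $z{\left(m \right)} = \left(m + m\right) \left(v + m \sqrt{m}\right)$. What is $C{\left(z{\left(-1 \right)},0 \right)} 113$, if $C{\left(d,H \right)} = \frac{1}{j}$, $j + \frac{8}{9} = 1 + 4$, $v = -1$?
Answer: $\frac{1017}{37} \approx 27.486$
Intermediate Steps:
$z{\left(m \right)} = 2 m \left(-1 + m^{\frac{3}{2}}\right)$ ($z{\left(m \right)} = \left(m + m\right) \left(-1 + m \sqrt{m}\right) = 2 m \left(-1 + m^{\frac{3}{2}}\right)$)
$j = \frac{37}{9}$ ($j = - \frac{8}{9} + \left(1 + 4\right) = - \frac{8}{9} + 5 = \frac{37}{9} \approx 4.1111$)
$C{\left(d,H \right)} = \frac{9}{37}$ ($C{\left(d,H \right)} = \frac{1}{\frac{37}{9}} = \frac{9}{37}$)
$C{\left(z{\left(-1 \right)},0 \right)} 113 = \frac{9}{37} \cdot 113 = \frac{1017}{37}$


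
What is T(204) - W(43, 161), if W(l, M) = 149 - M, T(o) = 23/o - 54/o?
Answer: 2417/204 ≈ 11.848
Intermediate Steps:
T(o) = -31/o
T(204) - W(43, 161) = -31/204 - (149 - 1*161) = -31*1/204 - (149 - 161) = -31/204 - 1*(-12) = -31/204 + 12 = 2417/204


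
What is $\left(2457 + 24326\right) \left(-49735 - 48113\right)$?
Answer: $-2620662984$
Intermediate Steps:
$\left(2457 + 24326\right) \left(-49735 - 48113\right) = 26783 \left(-97848\right) = -2620662984$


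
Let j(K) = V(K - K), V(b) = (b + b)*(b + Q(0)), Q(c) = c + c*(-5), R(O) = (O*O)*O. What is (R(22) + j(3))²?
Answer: 113379904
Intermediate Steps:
R(O) = O³ (R(O) = O²*O = O³)
Q(c) = -4*c (Q(c) = c - 5*c = -4*c)
V(b) = 2*b² (V(b) = (b + b)*(b - 4*0) = (2*b)*(b + 0) = (2*b)*b = 2*b²)
j(K) = 0 (j(K) = 2*(K - K)² = 2*0² = 2*0 = 0)
(R(22) + j(3))² = (22³ + 0)² = (10648 + 0)² = 10648² = 113379904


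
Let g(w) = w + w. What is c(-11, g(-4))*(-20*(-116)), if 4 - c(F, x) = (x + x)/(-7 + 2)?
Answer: 1856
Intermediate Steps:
g(w) = 2*w
c(F, x) = 4 + 2*x/5 (c(F, x) = 4 - (x + x)/(-7 + 2) = 4 - 2*x/(-5) = 4 - 2*x*(-1)/5 = 4 - (-2)*x/5 = 4 + 2*x/5)
c(-11, g(-4))*(-20*(-116)) = (4 + 2*(2*(-4))/5)*(-20*(-116)) = (4 + (⅖)*(-8))*2320 = (4 - 16/5)*2320 = (⅘)*2320 = 1856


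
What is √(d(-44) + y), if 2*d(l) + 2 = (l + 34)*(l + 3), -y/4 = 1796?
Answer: 2*I*√1745 ≈ 83.546*I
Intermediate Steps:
y = -7184 (y = -4*1796 = -7184)
d(l) = -1 + (3 + l)*(34 + l)/2 (d(l) = -1 + ((l + 34)*(l + 3))/2 = -1 + ((34 + l)*(3 + l))/2 = -1 + ((3 + l)*(34 + l))/2 = -1 + (3 + l)*(34 + l)/2)
√(d(-44) + y) = √((50 + (½)*(-44)² + (37/2)*(-44)) - 7184) = √((50 + (½)*1936 - 814) - 7184) = √((50 + 968 - 814) - 7184) = √(204 - 7184) = √(-6980) = 2*I*√1745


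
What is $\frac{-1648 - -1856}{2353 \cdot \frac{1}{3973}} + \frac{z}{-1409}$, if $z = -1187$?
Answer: $\frac{89782159}{255029} \approx 352.05$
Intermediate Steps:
$\frac{-1648 - -1856}{2353 \cdot \frac{1}{3973}} + \frac{z}{-1409} = \frac{-1648 - -1856}{2353 \cdot \frac{1}{3973}} - \frac{1187}{-1409} = \frac{-1648 + 1856}{2353 \cdot \frac{1}{3973}} - - \frac{1187}{1409} = \frac{208}{\frac{2353}{3973}} + \frac{1187}{1409} = 208 \cdot \frac{3973}{2353} + \frac{1187}{1409} = \frac{63568}{181} + \frac{1187}{1409} = \frac{89782159}{255029}$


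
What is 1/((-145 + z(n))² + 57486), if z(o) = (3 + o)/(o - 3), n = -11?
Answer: 49/3838935 ≈ 1.2764e-5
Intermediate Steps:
z(o) = (3 + o)/(-3 + o)
1/((-145 + z(n))² + 57486) = 1/((-145 + (3 - 11)/(-3 - 11))² + 57486) = 1/((-145 - 8/(-14))² + 57486) = 1/((-145 - 1/14*(-8))² + 57486) = 1/((-145 + 4/7)² + 57486) = 1/((-1011/7)² + 57486) = 1/(1022121/49 + 57486) = 1/(3838935/49) = 49/3838935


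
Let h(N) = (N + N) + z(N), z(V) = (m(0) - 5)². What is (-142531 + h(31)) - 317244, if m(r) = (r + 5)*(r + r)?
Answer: -459688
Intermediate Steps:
m(r) = 2*r*(5 + r) (m(r) = (5 + r)*(2*r) = 2*r*(5 + r))
z(V) = 25 (z(V) = (2*0*(5 + 0) - 5)² = (2*0*5 - 5)² = (0 - 5)² = (-5)² = 25)
h(N) = 25 + 2*N (h(N) = (N + N) + 25 = 2*N + 25 = 25 + 2*N)
(-142531 + h(31)) - 317244 = (-142531 + (25 + 2*31)) - 317244 = (-142531 + (25 + 62)) - 317244 = (-142531 + 87) - 317244 = -142444 - 317244 = -459688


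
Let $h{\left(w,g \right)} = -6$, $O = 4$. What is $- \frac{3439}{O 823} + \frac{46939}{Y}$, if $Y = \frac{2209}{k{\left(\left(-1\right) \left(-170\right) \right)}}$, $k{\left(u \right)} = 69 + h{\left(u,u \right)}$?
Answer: $\frac{9727364093}{7272028} \approx 1337.6$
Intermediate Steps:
$k{\left(u \right)} = 63$ ($k{\left(u \right)} = 69 - 6 = 63$)
$Y = \frac{2209}{63} \approx 35.063$
$- \frac{3439}{O 823} + \frac{46939}{Y} = - \frac{3439}{4 \cdot 823} + \frac{46939}{\frac{2209}{63}} = - \frac{3439}{3292} + 46939 \cdot \frac{63}{2209} = \left(-3439\right) \frac{1}{3292} + \frac{2957157}{2209} = - \frac{3439}{3292} + \frac{2957157}{2209} = \frac{9727364093}{7272028}$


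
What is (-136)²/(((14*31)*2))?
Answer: 4624/217 ≈ 21.309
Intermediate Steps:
(-136)²/(((14*31)*2)) = 18496/((434*2)) = 18496/868 = 18496*(1/868) = 4624/217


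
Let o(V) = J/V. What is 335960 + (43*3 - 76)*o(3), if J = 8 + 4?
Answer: 336172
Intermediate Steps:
J = 12
o(V) = 12/V
335960 + (43*3 - 76)*o(3) = 335960 + (43*3 - 76)*(12/3) = 335960 + (129 - 76)*(12*(⅓)) = 335960 + 53*4 = 335960 + 212 = 336172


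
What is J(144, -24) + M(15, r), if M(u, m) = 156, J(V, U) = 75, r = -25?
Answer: 231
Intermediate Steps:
J(144, -24) + M(15, r) = 75 + 156 = 231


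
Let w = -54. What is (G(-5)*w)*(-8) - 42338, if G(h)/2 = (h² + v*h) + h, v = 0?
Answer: -25058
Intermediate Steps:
G(h) = 2*h + 2*h² (G(h) = 2*((h² + 0*h) + h) = 2*((h² + 0) + h) = 2*(h² + h) = 2*(h + h²) = 2*h + 2*h²)
(G(-5)*w)*(-8) - 42338 = ((2*(-5)*(1 - 5))*(-54))*(-8) - 42338 = ((2*(-5)*(-4))*(-54))*(-8) - 42338 = (40*(-54))*(-8) - 42338 = -2160*(-8) - 42338 = 17280 - 42338 = -25058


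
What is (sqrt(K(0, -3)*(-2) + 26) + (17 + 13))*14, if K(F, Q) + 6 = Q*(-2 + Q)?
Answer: 420 + 28*sqrt(2) ≈ 459.60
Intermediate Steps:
K(F, Q) = -6 + Q*(-2 + Q)
(sqrt(K(0, -3)*(-2) + 26) + (17 + 13))*14 = (sqrt((-6 + (-3)**2 - 2*(-3))*(-2) + 26) + (17 + 13))*14 = (sqrt((-6 + 9 + 6)*(-2) + 26) + 30)*14 = (sqrt(9*(-2) + 26) + 30)*14 = (sqrt(-18 + 26) + 30)*14 = (sqrt(8) + 30)*14 = (2*sqrt(2) + 30)*14 = (30 + 2*sqrt(2))*14 = 420 + 28*sqrt(2)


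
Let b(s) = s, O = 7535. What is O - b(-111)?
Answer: 7646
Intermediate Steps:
O - b(-111) = 7535 - 1*(-111) = 7535 + 111 = 7646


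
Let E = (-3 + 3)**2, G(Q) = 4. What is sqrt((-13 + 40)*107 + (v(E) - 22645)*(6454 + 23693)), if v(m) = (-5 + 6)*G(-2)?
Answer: 3*I*sqrt(75839482) ≈ 26126.0*I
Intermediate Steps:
E = 0 (E = 0**2 = 0)
v(m) = 4 (v(m) = (-5 + 6)*4 = 1*4 = 4)
sqrt((-13 + 40)*107 + (v(E) - 22645)*(6454 + 23693)) = sqrt((-13 + 40)*107 + (4 - 22645)*(6454 + 23693)) = sqrt(27*107 - 22641*30147) = sqrt(2889 - 682558227) = sqrt(-682555338) = 3*I*sqrt(75839482)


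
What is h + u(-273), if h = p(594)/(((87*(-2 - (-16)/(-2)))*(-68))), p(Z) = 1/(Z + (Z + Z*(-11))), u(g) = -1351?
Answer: -427279905361/316269360 ≈ -1351.0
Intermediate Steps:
p(Z) = -1/(9*Z) (p(Z) = 1/(Z + (Z - 11*Z)) = 1/(Z - 10*Z) = 1/(-9*Z) = -1/(9*Z))
h = -1/316269360 (h = (-1/9/594)/(((87*(-2 - (-16)/(-2)))*(-68))) = (-1/9*1/594)/(((87*(-2 - (-16)*(-1)/2))*(-68))) = -(-1/(5916*(-2 - 4*2)))/5346 = -(-1/(5916*(-2 - 8)))/5346 = -1/(5346*((87*(-10))*(-68))) = -1/(5346*((-870*(-68)))) = -1/5346/59160 = -1/5346*1/59160 = -1/316269360 ≈ -3.1619e-9)
h + u(-273) = -1/316269360 - 1351 = -427279905361/316269360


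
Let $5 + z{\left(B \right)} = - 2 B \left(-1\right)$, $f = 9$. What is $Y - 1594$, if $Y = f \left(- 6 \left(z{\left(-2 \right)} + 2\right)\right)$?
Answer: $-1216$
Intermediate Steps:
$z{\left(B \right)} = -5 + 2 B$ ($z{\left(B \right)} = -5 + - 2 B \left(-1\right) = -5 + 2 B$)
$Y = 378$ ($Y = 9 \left(- 6 \left(\left(-5 + 2 \left(-2\right)\right) + 2\right)\right) = 9 \left(- 6 \left(\left(-5 - 4\right) + 2\right)\right) = 9 \left(- 6 \left(-9 + 2\right)\right) = 9 \left(\left(-6\right) \left(-7\right)\right) = 9 \cdot 42 = 378$)
$Y - 1594 = 378 - 1594 = -1216$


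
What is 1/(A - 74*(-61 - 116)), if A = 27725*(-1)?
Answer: -1/14627 ≈ -6.8367e-5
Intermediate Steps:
A = -27725
1/(A - 74*(-61 - 116)) = 1/(-27725 - 74*(-61 - 116)) = 1/(-27725 - 74*(-177)) = 1/(-27725 + 13098) = 1/(-14627) = -1/14627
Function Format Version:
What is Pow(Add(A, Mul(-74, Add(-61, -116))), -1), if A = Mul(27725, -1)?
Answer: Rational(-1, 14627) ≈ -6.8367e-5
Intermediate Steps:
A = -27725
Pow(Add(A, Mul(-74, Add(-61, -116))), -1) = Pow(Add(-27725, Mul(-74, Add(-61, -116))), -1) = Pow(Add(-27725, Mul(-74, -177)), -1) = Pow(Add(-27725, 13098), -1) = Pow(-14627, -1) = Rational(-1, 14627)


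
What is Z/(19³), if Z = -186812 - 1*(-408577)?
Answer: 221765/6859 ≈ 32.332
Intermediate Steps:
Z = 221765 (Z = -186812 + 408577 = 221765)
Z/(19³) = 221765/(19³) = 221765/6859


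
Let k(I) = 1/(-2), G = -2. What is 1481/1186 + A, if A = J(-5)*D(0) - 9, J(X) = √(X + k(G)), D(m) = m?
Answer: -9193/1186 ≈ -7.7513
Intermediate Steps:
k(I) = -½
J(X) = √(-½ + X) (J(X) = √(X - ½) = √(-½ + X))
A = -9 (A = (√(-2 + 4*(-5))/2)*0 - 9 = (√(-2 - 20)/2)*0 - 9 = (√(-22)/2)*0 - 9 = ((I*√22)/2)*0 - 9 = (I*√22/2)*0 - 9 = 0 - 9 = -9)
1481/1186 + A = 1481/1186 - 9 = -9193/1186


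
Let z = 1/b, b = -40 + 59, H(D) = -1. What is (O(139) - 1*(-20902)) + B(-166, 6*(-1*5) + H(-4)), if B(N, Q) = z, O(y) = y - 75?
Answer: 398355/19 ≈ 20966.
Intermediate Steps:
b = 19
O(y) = -75 + y
z = 1/19 ≈ 0.052632
B(N, Q) = 1/19
(O(139) - 1*(-20902)) + B(-166, 6*(-1*5) + H(-4)) = ((-75 + 139) - 1*(-20902)) + 1/19 = (64 + 20902) + 1/19 = 20966 + 1/19 = 398355/19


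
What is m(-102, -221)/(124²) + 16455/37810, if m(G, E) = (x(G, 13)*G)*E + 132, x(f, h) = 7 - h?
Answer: -60698439/7267082 ≈ -8.3525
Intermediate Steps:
m(G, E) = 132 - 6*E*G (m(G, E) = ((7 - 1*13)*G)*E + 132 = ((7 - 13)*G)*E + 132 = (-6*G)*E + 132 = -6*E*G + 132 = 132 - 6*E*G)
m(-102, -221)/(124²) + 16455/37810 = (132 - 6*(-221)*(-102))/(124²) + 16455/37810 = (132 - 135252)/15376 + 16455*(1/37810) = -135120*1/15376 + 3291/7562 = -8445/961 + 3291/7562 = -60698439/7267082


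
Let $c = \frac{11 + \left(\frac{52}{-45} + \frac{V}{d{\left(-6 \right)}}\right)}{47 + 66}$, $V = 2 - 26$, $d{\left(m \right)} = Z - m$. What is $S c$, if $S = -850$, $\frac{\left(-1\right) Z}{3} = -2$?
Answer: $- \frac{60010}{1017} \approx -59.007$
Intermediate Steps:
$Z = 6$ ($Z = \left(-3\right) \left(-2\right) = 6$)
$d{\left(m \right)} = 6 - m$
$V = -24$ ($V = 2 - 26 = -24$)
$c = \frac{353}{5085}$ ($c = \frac{11 + \left(\frac{52}{-45} - \frac{24}{6 - -6}\right)}{47 + 66} = \frac{11 + \left(52 \left(- \frac{1}{45}\right) - \frac{24}{6 + 6}\right)}{113} = \left(11 - \left(\frac{52}{45} + \frac{24}{12}\right)\right) \frac{1}{113} = \left(11 - \frac{142}{45}\right) \frac{1}{113} = \frac{353}{45} \cdot \frac{1}{113} = \frac{353}{5085} \approx 0.06942$)
$S c = \left(-850\right) \frac{353}{5085} = - \frac{60010}{1017}$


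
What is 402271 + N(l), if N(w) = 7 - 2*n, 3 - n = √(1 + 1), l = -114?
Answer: 402272 + 2*√2 ≈ 4.0228e+5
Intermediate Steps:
n = 3 - √2 (n = 3 - √(1 + 1) = 3 - √2 ≈ 1.5858)
N(w) = 1 + 2*√2 (N(w) = 7 - 2*(3 - √2) = 7 + (-6 + 2*√2) = 1 + 2*√2)
402271 + N(l) = 402271 + (1 + 2*√2) = 402272 + 2*√2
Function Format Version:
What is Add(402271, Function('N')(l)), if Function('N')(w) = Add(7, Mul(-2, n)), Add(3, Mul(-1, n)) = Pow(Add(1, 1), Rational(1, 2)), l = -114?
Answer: Add(402272, Mul(2, Pow(2, Rational(1, 2)))) ≈ 4.0228e+5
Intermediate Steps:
n = Add(3, Mul(-1, Pow(2, Rational(1, 2)))) (n = Add(3, Mul(-1, Pow(Add(1, 1), Rational(1, 2)))) = Add(3, Mul(-1, Pow(2, Rational(1, 2)))) ≈ 1.5858)
Function('N')(w) = Add(1, Mul(2, Pow(2, Rational(1, 2)))) (Function('N')(w) = Add(7, Mul(-2, Add(3, Mul(-1, Pow(2, Rational(1, 2)))))) = Add(7, Add(-6, Mul(2, Pow(2, Rational(1, 2))))) = Add(1, Mul(2, Pow(2, Rational(1, 2)))))
Add(402271, Function('N')(l)) = Add(402271, Add(1, Mul(2, Pow(2, Rational(1, 2))))) = Add(402272, Mul(2, Pow(2, Rational(1, 2))))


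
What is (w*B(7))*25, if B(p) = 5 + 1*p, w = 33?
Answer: 9900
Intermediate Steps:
B(p) = 5 + p
(w*B(7))*25 = (33*(5 + 7))*25 = (33*12)*25 = 396*25 = 9900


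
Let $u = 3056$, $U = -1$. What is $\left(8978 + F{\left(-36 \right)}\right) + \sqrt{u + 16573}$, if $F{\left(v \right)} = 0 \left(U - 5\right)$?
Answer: $8978 + 3 \sqrt{2181} \approx 9118.1$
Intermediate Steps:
$F{\left(v \right)} = 0$ ($F{\left(v \right)} = 0 \left(-1 - 5\right) = 0 \left(-6\right) = 0$)
$\left(8978 + F{\left(-36 \right)}\right) + \sqrt{u + 16573} = \left(8978 + 0\right) + \sqrt{3056 + 16573} = 8978 + \sqrt{19629} = 8978 + 3 \sqrt{2181}$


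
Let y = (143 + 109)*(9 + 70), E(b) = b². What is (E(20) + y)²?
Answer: 412414864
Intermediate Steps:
y = 19908 (y = 252*79 = 19908)
(E(20) + y)² = (20² + 19908)² = (400 + 19908)² = 20308² = 412414864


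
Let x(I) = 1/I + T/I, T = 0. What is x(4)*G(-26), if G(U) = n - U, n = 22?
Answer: 12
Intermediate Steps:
G(U) = 22 - U
x(I) = 1/I (x(I) = 1/I + 0/I = 1/I + 0 = 1/I)
x(4)*G(-26) = (22 - 1*(-26))/4 = (22 + 26)/4 = (¼)*48 = 12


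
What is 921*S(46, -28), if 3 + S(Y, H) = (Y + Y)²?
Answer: 7792581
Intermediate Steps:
S(Y, H) = -3 + 4*Y² (S(Y, H) = -3 + (Y + Y)² = -3 + (2*Y)² = -3 + 4*Y²)
921*S(46, -28) = 921*(-3 + 4*46²) = 921*(-3 + 4*2116) = 921*(-3 + 8464) = 921*8461 = 7792581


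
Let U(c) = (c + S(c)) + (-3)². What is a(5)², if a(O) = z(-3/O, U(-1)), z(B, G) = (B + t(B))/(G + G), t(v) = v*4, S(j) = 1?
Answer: 1/36 ≈ 0.027778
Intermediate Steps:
U(c) = 10 + c (U(c) = (c + 1) + (-3)² = (1 + c) + 9 = 10 + c)
t(v) = 4*v
z(B, G) = 5*B/(2*G) (z(B, G) = (B + 4*B)/(G + G) = (5*B)/((2*G)) = (5*B)*(1/(2*G)) = 5*B/(2*G))
a(O) = -5/(6*O) (a(O) = 5*(-3/O)/(2*(10 - 1)) = (5/2)*(-3/O)/9 = (5/2)*(-3/O)*(⅑) = -5/(6*O))
a(5)² = (-⅚/5)² = (-⅚*⅕)² = (-⅙)² = 1/36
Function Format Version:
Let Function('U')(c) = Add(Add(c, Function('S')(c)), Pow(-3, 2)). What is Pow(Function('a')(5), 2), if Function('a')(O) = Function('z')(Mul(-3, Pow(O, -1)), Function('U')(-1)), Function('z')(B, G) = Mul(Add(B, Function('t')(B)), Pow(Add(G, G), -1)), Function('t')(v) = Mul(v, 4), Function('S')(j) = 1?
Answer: Rational(1, 36) ≈ 0.027778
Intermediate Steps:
Function('U')(c) = Add(10, c) (Function('U')(c) = Add(Add(c, 1), Pow(-3, 2)) = Add(Add(1, c), 9) = Add(10, c))
Function('t')(v) = Mul(4, v)
Function('z')(B, G) = Mul(Rational(5, 2), B, Pow(G, -1)) (Function('z')(B, G) = Mul(Add(B, Mul(4, B)), Pow(Add(G, G), -1)) = Mul(Mul(5, B), Pow(Mul(2, G), -1)) = Mul(Mul(5, B), Mul(Rational(1, 2), Pow(G, -1))) = Mul(Rational(5, 2), B, Pow(G, -1)))
Function('a')(O) = Mul(Rational(-5, 6), Pow(O, -1)) (Function('a')(O) = Mul(Rational(5, 2), Mul(-3, Pow(O, -1)), Pow(Add(10, -1), -1)) = Mul(Rational(5, 2), Mul(-3, Pow(O, -1)), Pow(9, -1)) = Mul(Rational(5, 2), Mul(-3, Pow(O, -1)), Rational(1, 9)) = Mul(Rational(-5, 6), Pow(O, -1)))
Pow(Function('a')(5), 2) = Pow(Mul(Rational(-5, 6), Pow(5, -1)), 2) = Pow(Mul(Rational(-5, 6), Rational(1, 5)), 2) = Pow(Rational(-1, 6), 2) = Rational(1, 36)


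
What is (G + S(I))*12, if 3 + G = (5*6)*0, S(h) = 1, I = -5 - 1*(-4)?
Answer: -24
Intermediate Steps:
I = -1 (I = -5 + 4 = -1)
G = -3 (G = -3 + (5*6)*0 = -3 + 30*0 = -3 + 0 = -3)
(G + S(I))*12 = (-3 + 1)*12 = -2*12 = -24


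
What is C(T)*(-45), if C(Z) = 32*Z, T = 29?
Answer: -41760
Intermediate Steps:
C(T)*(-45) = (32*29)*(-45) = 928*(-45) = -41760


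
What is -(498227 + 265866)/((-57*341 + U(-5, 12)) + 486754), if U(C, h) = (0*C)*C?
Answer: -764093/467317 ≈ -1.6351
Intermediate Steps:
U(C, h) = 0 (U(C, h) = 0*C = 0)
-(498227 + 265866)/((-57*341 + U(-5, 12)) + 486754) = -(498227 + 265866)/((-57*341 + 0) + 486754) = -764093/((-19437 + 0) + 486754) = -764093/(-19437 + 486754) = -764093/467317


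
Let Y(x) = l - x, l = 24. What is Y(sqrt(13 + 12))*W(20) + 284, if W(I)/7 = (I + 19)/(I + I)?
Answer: 16547/40 ≈ 413.67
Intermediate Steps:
W(I) = 7*(19 + I)/(2*I) (W(I) = 7*((I + 19)/(I + I)) = 7*((19 + I)/((2*I))) = 7*((19 + I)*(1/(2*I))) = 7*((19 + I)/(2*I)) = 7*(19 + I)/(2*I))
Y(x) = 24 - x
Y(sqrt(13 + 12))*W(20) + 284 = (24 - sqrt(13 + 12))*((7/2)*(19 + 20)/20) + 284 = (24 - sqrt(25))*((7/2)*(1/20)*39) + 284 = (24 - 1*5)*(273/40) + 284 = (24 - 5)*(273/40) + 284 = 19*(273/40) + 284 = 5187/40 + 284 = 16547/40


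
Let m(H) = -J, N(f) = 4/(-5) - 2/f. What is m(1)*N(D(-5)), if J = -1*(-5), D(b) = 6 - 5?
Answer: 14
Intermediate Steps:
D(b) = 1
N(f) = -⅘ - 2/f (N(f) = 4*(-⅕) - 2/f = -⅘ - 2/f)
J = 5
m(H) = -5 (m(H) = -1*5 = -5)
m(1)*N(D(-5)) = -5*(-⅘ - 2/1) = -5*(-⅘ - 2*1) = -5*(-⅘ - 2) = -5*(-14/5) = 14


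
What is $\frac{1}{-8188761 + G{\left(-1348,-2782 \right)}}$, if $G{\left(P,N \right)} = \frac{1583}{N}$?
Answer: $- \frac{2782}{22781134685} \approx -1.2212 \cdot 10^{-7}$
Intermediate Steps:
$\frac{1}{-8188761 + G{\left(-1348,-2782 \right)}} = \frac{1}{-8188761 + \frac{1583}{-2782}} = \frac{1}{-8188761 + 1583 \left(- \frac{1}{2782}\right)} = \frac{1}{-8188761 - \frac{1583}{2782}} = \frac{1}{- \frac{22781134685}{2782}} = - \frac{2782}{22781134685}$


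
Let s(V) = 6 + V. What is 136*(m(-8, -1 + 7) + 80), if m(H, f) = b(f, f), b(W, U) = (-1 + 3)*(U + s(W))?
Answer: 15776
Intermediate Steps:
b(W, U) = 12 + 2*U + 2*W (b(W, U) = (-1 + 3)*(U + (6 + W)) = 2*(6 + U + W) = 12 + 2*U + 2*W)
m(H, f) = 12 + 4*f (m(H, f) = 12 + 2*f + 2*f = 12 + 4*f)
136*(m(-8, -1 + 7) + 80) = 136*((12 + 4*(-1 + 7)) + 80) = 136*((12 + 4*6) + 80) = 136*((12 + 24) + 80) = 136*(36 + 80) = 136*116 = 15776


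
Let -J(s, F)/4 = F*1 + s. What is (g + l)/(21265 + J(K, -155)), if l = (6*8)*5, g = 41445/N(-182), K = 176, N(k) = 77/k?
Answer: -1074930/232991 ≈ -4.6136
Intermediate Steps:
J(s, F) = -4*F - 4*s (J(s, F) = -4*(F*1 + s) = -4*(F + s) = -4*F - 4*s)
g = -1077570/11 (g = 41445/((77/(-182))) = 41445/((77*(-1/182))) = 41445/(-11/26) = 41445*(-26/11) = -1077570/11 ≈ -97961.)
l = 240 (l = 48*5 = 240)
(g + l)/(21265 + J(K, -155)) = (-1077570/11 + 240)/(21265 + (-4*(-155) - 4*176)) = -1074930/(11*(21265 + (620 - 704))) = -1074930/(11*(21265 - 84)) = -1074930/11/21181 = -1074930/11*1/21181 = -1074930/232991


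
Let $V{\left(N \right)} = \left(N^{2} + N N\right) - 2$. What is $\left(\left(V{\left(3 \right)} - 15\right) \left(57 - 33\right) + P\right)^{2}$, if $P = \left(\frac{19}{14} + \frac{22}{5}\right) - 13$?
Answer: $\frac{1375929}{4900} \approx 280.8$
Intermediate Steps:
$V{\left(N \right)} = -2 + 2 N^{2}$ ($V{\left(N \right)} = \left(N^{2} + N^{2}\right) - 2 = 2 N^{2} - 2 = -2 + 2 N^{2}$)
$P = - \frac{507}{70}$ ($P = \left(19 \cdot \frac{1}{14} + 22 \cdot \frac{1}{5}\right) - 13 = \left(\frac{19}{14} + \frac{22}{5}\right) - 13 = \frac{403}{70} - 13 = - \frac{507}{70} \approx -7.2429$)
$\left(\left(V{\left(3 \right)} - 15\right) \left(57 - 33\right) + P\right)^{2} = \left(\left(\left(-2 + 2 \cdot 3^{2}\right) - 15\right) \left(57 - 33\right) - \frac{507}{70}\right)^{2} = \left(\left(\left(-2 + 2 \cdot 9\right) - 15\right) 24 - \frac{507}{70}\right)^{2} = \left(\left(\left(-2 + 18\right) - 15\right) 24 - \frac{507}{70}\right)^{2} = \left(\left(16 - 15\right) 24 - \frac{507}{70}\right)^{2} = \left(1 \cdot 24 - \frac{507}{70}\right)^{2} = \left(24 - \frac{507}{70}\right)^{2} = \left(\frac{1173}{70}\right)^{2} = \frac{1375929}{4900}$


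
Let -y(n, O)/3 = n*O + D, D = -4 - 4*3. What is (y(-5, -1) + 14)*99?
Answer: 4653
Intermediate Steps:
D = -16 (D = -4 - 12 = -16)
y(n, O) = 48 - 3*O*n (y(n, O) = -3*(n*O - 16) = -3*(O*n - 16) = -3*(-16 + O*n) = 48 - 3*O*n)
(y(-5, -1) + 14)*99 = ((48 - 3*(-1)*(-5)) + 14)*99 = ((48 - 15) + 14)*99 = (33 + 14)*99 = 47*99 = 4653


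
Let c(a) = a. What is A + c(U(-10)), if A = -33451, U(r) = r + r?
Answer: -33471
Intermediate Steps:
U(r) = 2*r
A + c(U(-10)) = -33451 + 2*(-10) = -33451 - 20 = -33471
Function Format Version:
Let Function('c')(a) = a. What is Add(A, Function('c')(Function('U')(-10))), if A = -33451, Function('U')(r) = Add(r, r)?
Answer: -33471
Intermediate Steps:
Function('U')(r) = Mul(2, r)
Add(A, Function('c')(Function('U')(-10))) = Add(-33451, Mul(2, -10)) = Add(-33451, -20) = -33471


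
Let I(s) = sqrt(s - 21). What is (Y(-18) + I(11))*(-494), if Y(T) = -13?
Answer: 6422 - 494*I*sqrt(10) ≈ 6422.0 - 1562.2*I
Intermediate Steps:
I(s) = sqrt(-21 + s)
(Y(-18) + I(11))*(-494) = (-13 + sqrt(-21 + 11))*(-494) = (-13 + sqrt(-10))*(-494) = (-13 + I*sqrt(10))*(-494) = 6422 - 494*I*sqrt(10)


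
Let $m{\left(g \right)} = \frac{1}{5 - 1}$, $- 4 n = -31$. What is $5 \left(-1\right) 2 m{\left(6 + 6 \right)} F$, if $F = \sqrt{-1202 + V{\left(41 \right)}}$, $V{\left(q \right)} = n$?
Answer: $- \frac{5 i \sqrt{4777}}{4} \approx - 86.395 i$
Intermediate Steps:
$n = \frac{31}{4}$ ($n = \left(- \frac{1}{4}\right) \left(-31\right) = \frac{31}{4} \approx 7.75$)
$V{\left(q \right)} = \frac{31}{4}$
$m{\left(g \right)} = \frac{1}{4}$
$F = \frac{i \sqrt{4777}}{2}$ ($F = \sqrt{-1202 + \frac{31}{4}} = \sqrt{- \frac{4777}{4}} = \frac{i \sqrt{4777}}{2} \approx 34.558 i$)
$5 \left(-1\right) 2 m{\left(6 + 6 \right)} F = 5 \left(-1\right) 2 \cdot \frac{1}{4} \frac{i \sqrt{4777}}{2} = \left(-5\right) 2 \cdot \frac{1}{4} \frac{i \sqrt{4777}}{2} = \left(-10\right) \frac{1}{4} \frac{i \sqrt{4777}}{2} = - \frac{5 \frac{i \sqrt{4777}}{2}}{2} = - \frac{5 i \sqrt{4777}}{4}$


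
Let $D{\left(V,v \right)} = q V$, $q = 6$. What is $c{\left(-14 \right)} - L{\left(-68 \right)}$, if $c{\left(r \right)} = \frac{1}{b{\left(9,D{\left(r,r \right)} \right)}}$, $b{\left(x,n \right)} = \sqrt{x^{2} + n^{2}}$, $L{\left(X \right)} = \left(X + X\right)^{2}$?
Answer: $-18496 + \frac{\sqrt{793}}{2379} \approx -18496.0$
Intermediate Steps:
$D{\left(V,v \right)} = 6 V$
$L{\left(X \right)} = 4 X^{2}$ ($L{\left(X \right)} = \left(2 X\right)^{2} = 4 X^{2}$)
$b{\left(x,n \right)} = \sqrt{n^{2} + x^{2}}$
$c{\left(r \right)} = \frac{1}{\sqrt{81 + 36 r^{2}}}$ ($c{\left(r \right)} = \frac{1}{\sqrt{\left(6 r\right)^{2} + 9^{2}}} = \frac{1}{\sqrt{36 r^{2} + 81}} = \frac{1}{\sqrt{81 + 36 r^{2}}}$)
$c{\left(-14 \right)} - L{\left(-68 \right)} = \frac{1}{3 \sqrt{9 + 4 \left(-14\right)^{2}}} - 4 \left(-68\right)^{2} = \frac{1}{3 \sqrt{9 + 4 \cdot 196}} - 4 \cdot 4624 = \frac{1}{3 \sqrt{9 + 784}} - 18496 = \frac{1}{3 \sqrt{793}} - 18496 = \frac{\frac{1}{793} \sqrt{793}}{3} - 18496 = \frac{\sqrt{793}}{2379} - 18496 = -18496 + \frac{\sqrt{793}}{2379}$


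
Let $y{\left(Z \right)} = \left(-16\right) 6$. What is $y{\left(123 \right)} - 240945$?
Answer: $-241041$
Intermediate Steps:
$y{\left(Z \right)} = -96$
$y{\left(123 \right)} - 240945 = -96 - 240945 = -241041$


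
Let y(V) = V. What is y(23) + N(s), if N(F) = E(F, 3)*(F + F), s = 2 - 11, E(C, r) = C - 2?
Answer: 221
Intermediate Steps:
E(C, r) = -2 + C
s = -9
N(F) = 2*F*(-2 + F) (N(F) = (-2 + F)*(F + F) = (-2 + F)*(2*F) = 2*F*(-2 + F))
y(23) + N(s) = 23 + 2*(-9)*(-2 - 9) = 23 + 2*(-9)*(-11) = 23 + 198 = 221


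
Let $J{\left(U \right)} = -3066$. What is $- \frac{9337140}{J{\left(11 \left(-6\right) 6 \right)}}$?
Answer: $\frac{1556190}{511} \approx 3045.4$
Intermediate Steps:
$- \frac{9337140}{J{\left(11 \left(-6\right) 6 \right)}} = - \frac{9337140}{-3066} = \left(-9337140\right) \left(- \frac{1}{3066}\right) = \frac{1556190}{511}$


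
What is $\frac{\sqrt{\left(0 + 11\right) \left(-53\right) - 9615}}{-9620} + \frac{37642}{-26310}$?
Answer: $- \frac{18821}{13155} - \frac{i \sqrt{10198}}{9620} \approx -1.4307 - 0.010497 i$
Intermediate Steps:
$\frac{\sqrt{\left(0 + 11\right) \left(-53\right) - 9615}}{-9620} + \frac{37642}{-26310} = \sqrt{11 \left(-53\right) - 9615} \left(- \frac{1}{9620}\right) + 37642 \left(- \frac{1}{26310}\right) = \sqrt{-583 - 9615} \left(- \frac{1}{9620}\right) - \frac{18821}{13155} = \sqrt{-10198} \left(- \frac{1}{9620}\right) - \frac{18821}{13155} = i \sqrt{10198} \left(- \frac{1}{9620}\right) - \frac{18821}{13155} = - \frac{i \sqrt{10198}}{9620} - \frac{18821}{13155} = - \frac{18821}{13155} - \frac{i \sqrt{10198}}{9620}$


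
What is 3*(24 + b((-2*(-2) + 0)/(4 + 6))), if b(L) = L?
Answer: 366/5 ≈ 73.200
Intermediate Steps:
3*(24 + b((-2*(-2) + 0)/(4 + 6))) = 3*(24 + (-2*(-2) + 0)/(4 + 6)) = 3*(24 + (4 + 0)/10) = 3*(24 + 4*(⅒)) = 3*(24 + ⅖) = 3*(122/5) = 366/5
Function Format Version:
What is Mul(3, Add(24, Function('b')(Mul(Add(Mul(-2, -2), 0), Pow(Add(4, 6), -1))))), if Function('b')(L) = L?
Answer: Rational(366, 5) ≈ 73.200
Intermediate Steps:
Mul(3, Add(24, Function('b')(Mul(Add(Mul(-2, -2), 0), Pow(Add(4, 6), -1))))) = Mul(3, Add(24, Mul(Add(Mul(-2, -2), 0), Pow(Add(4, 6), -1)))) = Mul(3, Add(24, Mul(Add(4, 0), Pow(10, -1)))) = Mul(3, Add(24, Mul(4, Rational(1, 10)))) = Mul(3, Add(24, Rational(2, 5))) = Mul(3, Rational(122, 5)) = Rational(366, 5)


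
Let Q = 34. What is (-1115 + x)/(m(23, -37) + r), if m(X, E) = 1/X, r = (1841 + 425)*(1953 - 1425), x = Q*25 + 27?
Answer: -5474/27518305 ≈ -0.00019892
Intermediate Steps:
x = 877 (x = 34*25 + 27 = 850 + 27 = 877)
r = 1196448 (r = 2266*528 = 1196448)
(-1115 + x)/(m(23, -37) + r) = (-1115 + 877)/(1/23 + 1196448) = -238/(1/23 + 1196448) = -238/27518305/23 = -238*23/27518305 = -5474/27518305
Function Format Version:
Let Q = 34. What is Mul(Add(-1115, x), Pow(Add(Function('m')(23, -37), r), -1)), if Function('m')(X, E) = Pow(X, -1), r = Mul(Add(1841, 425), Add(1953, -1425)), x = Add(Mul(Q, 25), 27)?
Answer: Rational(-5474, 27518305) ≈ -0.00019892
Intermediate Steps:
x = 877 (x = Add(Mul(34, 25), 27) = Add(850, 27) = 877)
r = 1196448 (r = Mul(2266, 528) = 1196448)
Mul(Add(-1115, x), Pow(Add(Function('m')(23, -37), r), -1)) = Mul(Add(-1115, 877), Pow(Add(Pow(23, -1), 1196448), -1)) = Mul(-238, Pow(Add(Rational(1, 23), 1196448), -1)) = Mul(-238, Pow(Rational(27518305, 23), -1)) = Mul(-238, Rational(23, 27518305)) = Rational(-5474, 27518305)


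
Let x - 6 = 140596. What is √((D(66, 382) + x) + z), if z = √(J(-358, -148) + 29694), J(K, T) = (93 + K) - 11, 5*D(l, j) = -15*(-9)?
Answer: √(140629 + √29418) ≈ 375.23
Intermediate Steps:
D(l, j) = 27 (D(l, j) = (-15*(-9))/5 = (⅕)*135 = 27)
x = 140602 (x = 6 + 140596 = 140602)
J(K, T) = 82 + K
z = √29418 (z = √((82 - 358) + 29694) = √(-276 + 29694) = √29418 ≈ 171.52)
√((D(66, 382) + x) + z) = √((27 + 140602) + √29418) = √(140629 + √29418)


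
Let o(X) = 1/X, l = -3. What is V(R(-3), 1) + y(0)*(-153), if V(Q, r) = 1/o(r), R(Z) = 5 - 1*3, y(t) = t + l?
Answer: 460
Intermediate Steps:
y(t) = -3 + t (y(t) = t - 3 = -3 + t)
R(Z) = 2 (R(Z) = 5 - 3 = 2)
V(Q, r) = r (V(Q, r) = 1/(1/r) = r)
V(R(-3), 1) + y(0)*(-153) = 1 + (-3 + 0)*(-153) = 1 - 3*(-153) = 1 + 459 = 460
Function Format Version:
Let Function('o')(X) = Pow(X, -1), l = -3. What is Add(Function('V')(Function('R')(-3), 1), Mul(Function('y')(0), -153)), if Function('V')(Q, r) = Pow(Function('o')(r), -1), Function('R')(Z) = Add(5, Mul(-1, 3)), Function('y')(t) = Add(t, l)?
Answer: 460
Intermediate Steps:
Function('y')(t) = Add(-3, t) (Function('y')(t) = Add(t, -3) = Add(-3, t))
Function('R')(Z) = 2 (Function('R')(Z) = Add(5, -3) = 2)
Function('V')(Q, r) = r (Function('V')(Q, r) = Pow(Pow(r, -1), -1) = r)
Add(Function('V')(Function('R')(-3), 1), Mul(Function('y')(0), -153)) = Add(1, Mul(Add(-3, 0), -153)) = Add(1, Mul(-3, -153)) = Add(1, 459) = 460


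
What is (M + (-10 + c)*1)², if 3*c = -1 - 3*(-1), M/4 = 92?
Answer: 1157776/9 ≈ 1.2864e+5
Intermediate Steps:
M = 368 (M = 4*92 = 368)
c = ⅔ (c = (-1 - 3*(-1))/3 = (-1 + 3)/3 = (⅓)*2 = ⅔ ≈ 0.66667)
(M + (-10 + c)*1)² = (368 + (-10 + ⅔)*1)² = (368 - 28/3*1)² = (368 - 28/3)² = (1076/3)² = 1157776/9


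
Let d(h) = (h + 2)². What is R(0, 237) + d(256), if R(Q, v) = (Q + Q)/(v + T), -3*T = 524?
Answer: 66564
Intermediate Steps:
T = -524/3 (T = -⅓*524 = -524/3 ≈ -174.67)
d(h) = (2 + h)²
R(Q, v) = 2*Q/(-524/3 + v) (R(Q, v) = (Q + Q)/(v - 524/3) = (2*Q)/(-524/3 + v) = 2*Q/(-524/3 + v))
R(0, 237) + d(256) = 6*0/(-524 + 3*237) + (2 + 256)² = 6*0/(-524 + 711) + 258² = 6*0/187 + 66564 = 6*0*(1/187) + 66564 = 0 + 66564 = 66564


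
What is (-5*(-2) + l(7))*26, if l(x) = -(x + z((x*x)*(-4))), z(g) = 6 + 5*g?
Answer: 25402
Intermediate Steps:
l(x) = -6 - x + 20*x² (l(x) = -(x + (6 + 5*((x*x)*(-4)))) = -(x + (6 + 5*(x²*(-4)))) = -(x + (6 + 5*(-4*x²))) = -(x + (6 - 20*x²)) = -(6 + x - 20*x²) = -6 - x + 20*x²)
(-5*(-2) + l(7))*26 = (-5*(-2) + (-6 - 1*7 + 20*7²))*26 = (10 + (-6 - 7 + 20*49))*26 = (10 + (-6 - 7 + 980))*26 = (10 + 967)*26 = 977*26 = 25402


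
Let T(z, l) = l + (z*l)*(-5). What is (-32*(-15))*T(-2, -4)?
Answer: -21120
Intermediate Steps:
T(z, l) = l - 5*l*z (T(z, l) = l + (l*z)*(-5) = l - 5*l*z)
(-32*(-15))*T(-2, -4) = (-32*(-15))*(-4*(1 - 5*(-2))) = 480*(-4*(1 + 10)) = 480*(-4*11) = 480*(-44) = -21120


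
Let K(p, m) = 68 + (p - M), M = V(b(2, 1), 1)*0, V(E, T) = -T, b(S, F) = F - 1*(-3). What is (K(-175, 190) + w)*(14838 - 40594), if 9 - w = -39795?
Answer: -1022435932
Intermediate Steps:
w = 39804 (w = 9 - 1*(-39795) = 9 + 39795 = 39804)
b(S, F) = 3 + F (b(S, F) = F + 3 = 3 + F)
M = 0 (M = -1*1*0 = -1*0 = 0)
K(p, m) = 68 + p (K(p, m) = 68 + (p - 1*0) = 68 + (p + 0) = 68 + p)
(K(-175, 190) + w)*(14838 - 40594) = ((68 - 175) + 39804)*(14838 - 40594) = (-107 + 39804)*(-25756) = 39697*(-25756) = -1022435932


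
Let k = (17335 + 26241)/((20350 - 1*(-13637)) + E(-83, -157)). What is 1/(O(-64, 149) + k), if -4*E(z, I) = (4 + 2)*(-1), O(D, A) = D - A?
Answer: -5229/1107073 ≈ -0.0047233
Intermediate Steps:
E(z, I) = 3/2 (E(z, I) = -(4 + 2)*(-1)/4 = -3*(-1)/2 = -1/4*(-6) = 3/2)
k = 6704/5229 (k = (17335 + 26241)/((20350 - 1*(-13637)) + 3/2) = 43576/((20350 + 13637) + 3/2) = 43576/(33987 + 3/2) = 43576/(67977/2) = 43576*(2/67977) = 6704/5229 ≈ 1.2821)
1/(O(-64, 149) + k) = 1/((-64 - 1*149) + 6704/5229) = 1/((-64 - 149) + 6704/5229) = 1/(-213 + 6704/5229) = 1/(-1107073/5229) = -5229/1107073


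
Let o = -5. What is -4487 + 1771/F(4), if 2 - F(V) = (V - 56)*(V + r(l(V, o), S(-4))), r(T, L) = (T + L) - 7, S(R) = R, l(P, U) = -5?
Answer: -2792685/622 ≈ -4489.8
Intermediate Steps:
r(T, L) = -7 + L + T (r(T, L) = (L + T) - 7 = -7 + L + T)
F(V) = 2 - (-56 + V)*(-16 + V) (F(V) = 2 - (V - 56)*(V + (-7 - 4 - 5)) = 2 - (-56 + V)*(V - 16) = 2 - (-56 + V)*(-16 + V))
-4487 + 1771/F(4) = -4487 + 1771/(-894 - 1*4² + 72*4) = -4487 + 1771/(-894 - 1*16 + 288) = -4487 + 1771/(-894 - 16 + 288) = -4487 + 1771/(-622) = -4487 + 1771*(-1/622) = -4487 - 1771/622 = -2792685/622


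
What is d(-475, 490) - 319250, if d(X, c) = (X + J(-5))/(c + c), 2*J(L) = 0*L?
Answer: -62573095/196 ≈ -3.1925e+5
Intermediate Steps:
J(L) = 0 (J(L) = (0*L)/2 = (1/2)*0 = 0)
d(X, c) = X/(2*c) (d(X, c) = (X + 0)/(c + c) = X/((2*c)) = X*(1/(2*c)) = X/(2*c))
d(-475, 490) - 319250 = (1/2)*(-475)/490 - 319250 = (1/2)*(-475)*(1/490) - 319250 = -95/196 - 319250 = -62573095/196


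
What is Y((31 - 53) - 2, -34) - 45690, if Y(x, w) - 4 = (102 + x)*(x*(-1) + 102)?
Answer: -35858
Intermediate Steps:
Y(x, w) = 4 + (102 + x)*(102 - x) (Y(x, w) = 4 + (102 + x)*(x*(-1) + 102) = 4 + (102 + x)*(-x + 102) = 4 + (102 + x)*(102 - x))
Y((31 - 53) - 2, -34) - 45690 = (10408 - ((31 - 53) - 2)**2) - 45690 = (10408 - (-22 - 2)**2) - 45690 = (10408 - 1*(-24)**2) - 45690 = (10408 - 1*576) - 45690 = (10408 - 576) - 45690 = 9832 - 45690 = -35858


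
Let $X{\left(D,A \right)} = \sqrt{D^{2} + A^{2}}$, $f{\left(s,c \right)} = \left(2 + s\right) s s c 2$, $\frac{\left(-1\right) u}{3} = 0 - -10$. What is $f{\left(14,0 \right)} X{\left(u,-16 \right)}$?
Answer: $0$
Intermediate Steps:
$u = -30$ ($u = - 3 \left(0 - -10\right) = - 3 \left(0 + 10\right) = \left(-3\right) 10 = -30$)
$f{\left(s,c \right)} = 2 c s^{2} \left(2 + s\right)$ ($f{\left(s,c \right)} = s \left(2 + s\right) c s 2 = c s^{2} \left(2 + s\right) 2 = 2 c s^{2} \left(2 + s\right)$)
$X{\left(D,A \right)} = \sqrt{A^{2} + D^{2}}$
$f{\left(14,0 \right)} X{\left(u,-16 \right)} = 2 \cdot 0 \cdot 14^{2} \left(2 + 14\right) \sqrt{\left(-16\right)^{2} + \left(-30\right)^{2}} = 2 \cdot 0 \cdot 196 \cdot 16 \sqrt{256 + 900} = 0 \sqrt{1156} = 0 \cdot 34 = 0$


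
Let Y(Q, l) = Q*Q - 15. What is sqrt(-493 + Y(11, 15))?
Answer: 3*I*sqrt(43) ≈ 19.672*I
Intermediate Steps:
Y(Q, l) = -15 + Q**2 (Y(Q, l) = Q**2 - 15 = -15 + Q**2)
sqrt(-493 + Y(11, 15)) = sqrt(-493 + (-15 + 11**2)) = sqrt(-493 + (-15 + 121)) = sqrt(-493 + 106) = sqrt(-387) = 3*I*sqrt(43)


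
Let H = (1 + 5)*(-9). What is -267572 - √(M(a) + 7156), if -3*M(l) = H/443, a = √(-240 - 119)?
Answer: -267572 - √1404365818/443 ≈ -2.6766e+5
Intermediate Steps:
H = -54 (H = 6*(-9) = -54)
a = I*√359 (a = √(-359) = I*√359 ≈ 18.947*I)
M(l) = 18/443 (M(l) = -(-18)/443 = -⅓*(-54/443) = 18/443)
-267572 - √(M(a) + 7156) = -267572 - √(18/443 + 7156) = -267572 - √(3170126/443) = -267572 - √1404365818/443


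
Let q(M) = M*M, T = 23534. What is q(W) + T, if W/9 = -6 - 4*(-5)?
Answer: 39410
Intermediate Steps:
W = 126 (W = 9*(-6 - 4*(-5)) = 9*(-6 + 20) = 9*14 = 126)
q(M) = M²
q(W) + T = 126² + 23534 = 15876 + 23534 = 39410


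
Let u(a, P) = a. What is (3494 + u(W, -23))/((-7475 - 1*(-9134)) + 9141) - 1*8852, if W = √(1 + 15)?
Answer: -15933017/1800 ≈ -8851.7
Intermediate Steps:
W = 4 (W = √16 = 4)
(3494 + u(W, -23))/((-7475 - 1*(-9134)) + 9141) - 1*8852 = (3494 + 4)/((-7475 - 1*(-9134)) + 9141) - 1*8852 = 3498/((-7475 + 9134) + 9141) - 8852 = 3498/(1659 + 9141) - 8852 = 3498/10800 - 8852 = 3498*(1/10800) - 8852 = 583/1800 - 8852 = -15933017/1800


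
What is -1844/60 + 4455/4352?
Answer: -1939447/65280 ≈ -29.710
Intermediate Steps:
-1844/60 + 4455/4352 = -1844*1/60 + 4455*(1/4352) = -461/15 + 4455/4352 = -1939447/65280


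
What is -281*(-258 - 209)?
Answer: 131227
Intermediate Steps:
-281*(-258 - 209) = -281*(-467) = 131227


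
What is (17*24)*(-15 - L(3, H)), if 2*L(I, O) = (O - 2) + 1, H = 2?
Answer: -6324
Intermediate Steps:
L(I, O) = -½ + O/2 (L(I, O) = ((O - 2) + 1)/2 = ((-2 + O) + 1)/2 = (-1 + O)/2 = -½ + O/2)
(17*24)*(-15 - L(3, H)) = (17*24)*(-15 - (-½ + (½)*2)) = 408*(-15 - (-½ + 1)) = 408*(-15 - 1*½) = 408*(-15 - ½) = 408*(-31/2) = -6324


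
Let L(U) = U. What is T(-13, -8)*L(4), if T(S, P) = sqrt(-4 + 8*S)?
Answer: 24*I*sqrt(3) ≈ 41.569*I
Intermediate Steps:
T(-13, -8)*L(4) = (2*sqrt(-1 + 2*(-13)))*4 = (2*sqrt(-1 - 26))*4 = (2*sqrt(-27))*4 = (2*(3*I*sqrt(3)))*4 = (6*I*sqrt(3))*4 = 24*I*sqrt(3)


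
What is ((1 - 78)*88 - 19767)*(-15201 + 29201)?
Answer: -371602000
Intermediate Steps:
((1 - 78)*88 - 19767)*(-15201 + 29201) = (-77*88 - 19767)*14000 = (-6776 - 19767)*14000 = -26543*14000 = -371602000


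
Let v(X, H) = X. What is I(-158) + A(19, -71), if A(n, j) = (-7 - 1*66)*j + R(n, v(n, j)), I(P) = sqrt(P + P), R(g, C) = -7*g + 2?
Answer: 5052 + 2*I*sqrt(79) ≈ 5052.0 + 17.776*I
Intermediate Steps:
R(g, C) = 2 - 7*g
I(P) = sqrt(2)*sqrt(P) (I(P) = sqrt(2*P) = sqrt(2)*sqrt(P))
A(n, j) = 2 - 73*j - 7*n (A(n, j) = (-7 - 1*66)*j + (2 - 7*n) = (-7 - 66)*j + (2 - 7*n) = -73*j + (2 - 7*n) = 2 - 73*j - 7*n)
I(-158) + A(19, -71) = sqrt(2)*sqrt(-158) + (2 - 73*(-71) - 7*19) = sqrt(2)*(I*sqrt(158)) + (2 + 5183 - 133) = 2*I*sqrt(79) + 5052 = 5052 + 2*I*sqrt(79)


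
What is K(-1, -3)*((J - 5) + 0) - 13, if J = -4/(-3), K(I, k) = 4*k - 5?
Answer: 148/3 ≈ 49.333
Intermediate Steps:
K(I, k) = -5 + 4*k
J = 4/3 (J = -4*(-⅓) = 4/3 ≈ 1.3333)
K(-1, -3)*((J - 5) + 0) - 13 = (-5 + 4*(-3))*((4/3 - 5) + 0) - 13 = (-5 - 12)*(-11/3 + 0) - 13 = -17*(-11/3) - 13 = 187/3 - 13 = 148/3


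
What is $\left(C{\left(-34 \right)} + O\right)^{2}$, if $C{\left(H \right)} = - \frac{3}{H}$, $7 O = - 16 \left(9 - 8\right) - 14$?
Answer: $\frac{998001}{56644} \approx 17.619$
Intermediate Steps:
$O = - \frac{30}{7}$ ($O = \frac{- 16 \left(9 - 8\right) - 14}{7} = \frac{\left(-16\right) 1 - 14}{7} = \frac{-16 - 14}{7} = \frac{1}{7} \left(-30\right) = - \frac{30}{7} \approx -4.2857$)
$\left(C{\left(-34 \right)} + O\right)^{2} = \left(- \frac{3}{-34} - \frac{30}{7}\right)^{2} = \left(\left(-3\right) \left(- \frac{1}{34}\right) - \frac{30}{7}\right)^{2} = \left(\frac{3}{34} - \frac{30}{7}\right)^{2} = \left(- \frac{999}{238}\right)^{2} = \frac{998001}{56644}$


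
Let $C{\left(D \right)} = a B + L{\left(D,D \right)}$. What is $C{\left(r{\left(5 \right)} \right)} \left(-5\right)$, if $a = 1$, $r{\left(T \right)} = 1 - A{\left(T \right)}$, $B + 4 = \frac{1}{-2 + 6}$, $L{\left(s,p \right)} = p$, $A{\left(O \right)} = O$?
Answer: $\frac{155}{4} \approx 38.75$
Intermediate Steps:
$B = - \frac{15}{4}$ ($B = -4 + \frac{1}{-2 + 6} = -4 + \frac{1}{4} = - \frac{15}{4} \approx -3.75$)
$r{\left(T \right)} = 1 - T$
$C{\left(D \right)} = - \frac{15}{4} + D$ ($C{\left(D \right)} = 1 \left(- \frac{15}{4}\right) + D = - \frac{15}{4} + D$)
$C{\left(r{\left(5 \right)} \right)} \left(-5\right) = \left(- \frac{15}{4} + \left(1 - 5\right)\right) \left(-5\right) = \left(- \frac{15}{4} - 4\right) \left(-5\right) = \left(- \frac{31}{4}\right) \left(-5\right) = \frac{155}{4}$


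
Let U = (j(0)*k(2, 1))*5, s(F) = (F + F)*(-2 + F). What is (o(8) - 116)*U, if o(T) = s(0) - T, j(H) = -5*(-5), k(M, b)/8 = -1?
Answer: 124000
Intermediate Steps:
k(M, b) = -8 (k(M, b) = 8*(-1) = -8)
j(H) = 25
s(F) = 2*F*(-2 + F) (s(F) = (2*F)*(-2 + F) = 2*F*(-2 + F))
U = -1000 (U = (25*(-8))*5 = -200*5 = -1000)
o(T) = -T (o(T) = 2*0*(-2 + 0) - T = 2*0*(-2) - T = 0 - T = -T)
(o(8) - 116)*U = (-1*8 - 116)*(-1000) = (-8 - 116)*(-1000) = -124*(-1000) = 124000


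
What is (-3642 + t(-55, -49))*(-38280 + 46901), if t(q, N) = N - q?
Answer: -31345956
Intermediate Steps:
(-3642 + t(-55, -49))*(-38280 + 46901) = (-3642 + (-49 - 1*(-55)))*(-38280 + 46901) = (-3642 + (-49 + 55))*8621 = (-3642 + 6)*8621 = -3636*8621 = -31345956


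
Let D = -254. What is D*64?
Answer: -16256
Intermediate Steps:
D*64 = -254*64 = -16256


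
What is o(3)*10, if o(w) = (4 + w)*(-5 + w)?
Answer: -140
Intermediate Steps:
o(w) = (-5 + w)*(4 + w)
o(3)*10 = (-20 + 3² - 1*3)*10 = (-20 + 9 - 3)*10 = -14*10 = -140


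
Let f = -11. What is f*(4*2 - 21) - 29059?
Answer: -28916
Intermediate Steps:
f*(4*2 - 21) - 29059 = -11*(4*2 - 21) - 29059 = -11*(8 - 21) - 29059 = -11*(-13) - 29059 = 143 - 29059 = -28916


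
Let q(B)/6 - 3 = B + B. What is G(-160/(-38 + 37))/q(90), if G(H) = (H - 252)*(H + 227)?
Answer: -1978/61 ≈ -32.426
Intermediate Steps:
q(B) = 18 + 12*B (q(B) = 18 + 6*(B + B) = 18 + 6*(2*B) = 18 + 12*B)
G(H) = (-252 + H)*(227 + H)
G(-160/(-38 + 37))/q(90) = (-57204 + (-160/(-38 + 37))**2 - (-4000)/(-38 + 37))/(18 + 12*90) = (-57204 + (-160/(-1))**2 - (-4000)/(-1))/(18 + 1080) = (-57204 + (-160*(-1))**2 - (-4000)*(-1))/1098 = (-57204 + 160**2 - 25*160)*(1/1098) = (-57204 + 25600 - 4000)*(1/1098) = -35604*1/1098 = -1978/61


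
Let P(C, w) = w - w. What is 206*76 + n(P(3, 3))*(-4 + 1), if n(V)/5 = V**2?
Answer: 15656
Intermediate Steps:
P(C, w) = 0
n(V) = 5*V**2
206*76 + n(P(3, 3))*(-4 + 1) = 206*76 + (5*0**2)*(-4 + 1) = 15656 + (5*0)*(-3) = 15656 + 0*(-3) = 15656 + 0 = 15656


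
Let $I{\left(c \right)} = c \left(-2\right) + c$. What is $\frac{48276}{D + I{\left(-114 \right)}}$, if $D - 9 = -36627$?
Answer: $- \frac{447}{338} \approx -1.3225$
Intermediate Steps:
$D = -36618$ ($D = 9 - 36627 = -36618$)
$I{\left(c \right)} = - c$ ($I{\left(c \right)} = - 2 c + c = - c$)
$\frac{48276}{D + I{\left(-114 \right)}} = \frac{48276}{-36618 - -114} = \frac{48276}{-36618 + 114} = \frac{48276}{-36504} = 48276 \left(- \frac{1}{36504}\right) = - \frac{447}{338}$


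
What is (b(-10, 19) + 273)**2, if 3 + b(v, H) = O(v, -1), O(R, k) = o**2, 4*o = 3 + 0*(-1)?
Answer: 18740241/256 ≈ 73204.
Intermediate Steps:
o = 3/4 (o = (3 + 0*(-1))/4 = (3 + 0)/4 = (1/4)*3 = 3/4 ≈ 0.75000)
O(R, k) = 9/16 (O(R, k) = (3/4)**2 = 9/16)
b(v, H) = -39/16 (b(v, H) = -3 + 9/16 = -39/16)
(b(-10, 19) + 273)**2 = (-39/16 + 273)**2 = (4329/16)**2 = 18740241/256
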